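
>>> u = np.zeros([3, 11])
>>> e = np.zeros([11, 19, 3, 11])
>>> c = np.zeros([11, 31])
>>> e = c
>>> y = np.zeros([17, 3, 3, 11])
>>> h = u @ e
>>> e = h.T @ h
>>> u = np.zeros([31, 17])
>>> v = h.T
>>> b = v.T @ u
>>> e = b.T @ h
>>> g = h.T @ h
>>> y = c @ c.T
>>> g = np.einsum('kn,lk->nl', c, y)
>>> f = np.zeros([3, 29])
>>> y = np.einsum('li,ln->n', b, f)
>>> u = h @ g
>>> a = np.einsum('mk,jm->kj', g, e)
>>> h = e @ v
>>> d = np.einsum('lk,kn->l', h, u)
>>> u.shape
(3, 11)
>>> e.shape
(17, 31)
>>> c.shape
(11, 31)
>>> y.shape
(29,)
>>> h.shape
(17, 3)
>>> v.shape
(31, 3)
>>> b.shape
(3, 17)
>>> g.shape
(31, 11)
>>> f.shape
(3, 29)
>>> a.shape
(11, 17)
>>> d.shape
(17,)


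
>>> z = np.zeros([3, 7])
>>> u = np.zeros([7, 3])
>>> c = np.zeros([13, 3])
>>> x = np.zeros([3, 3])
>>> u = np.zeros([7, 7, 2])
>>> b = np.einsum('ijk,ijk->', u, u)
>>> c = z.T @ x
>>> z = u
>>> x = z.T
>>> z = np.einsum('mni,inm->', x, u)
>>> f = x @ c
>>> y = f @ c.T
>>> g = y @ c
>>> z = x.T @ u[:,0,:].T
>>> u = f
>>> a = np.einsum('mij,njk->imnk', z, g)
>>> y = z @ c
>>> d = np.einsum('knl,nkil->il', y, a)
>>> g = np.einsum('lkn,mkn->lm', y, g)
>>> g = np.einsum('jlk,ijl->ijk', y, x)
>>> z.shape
(7, 7, 7)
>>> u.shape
(2, 7, 3)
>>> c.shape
(7, 3)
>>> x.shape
(2, 7, 7)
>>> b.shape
()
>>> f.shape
(2, 7, 3)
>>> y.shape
(7, 7, 3)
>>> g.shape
(2, 7, 3)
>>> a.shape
(7, 7, 2, 3)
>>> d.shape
(2, 3)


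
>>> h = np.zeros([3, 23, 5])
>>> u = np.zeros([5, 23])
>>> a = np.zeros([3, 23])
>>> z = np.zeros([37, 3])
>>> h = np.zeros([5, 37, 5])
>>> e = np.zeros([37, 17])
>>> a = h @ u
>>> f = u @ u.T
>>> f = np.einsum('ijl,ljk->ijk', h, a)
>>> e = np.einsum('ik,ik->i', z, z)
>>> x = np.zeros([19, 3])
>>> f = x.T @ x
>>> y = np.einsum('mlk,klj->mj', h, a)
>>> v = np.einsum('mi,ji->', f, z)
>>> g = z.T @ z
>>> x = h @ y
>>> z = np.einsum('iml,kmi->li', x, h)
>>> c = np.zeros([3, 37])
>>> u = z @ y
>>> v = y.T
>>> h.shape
(5, 37, 5)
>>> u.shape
(23, 23)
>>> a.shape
(5, 37, 23)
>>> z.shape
(23, 5)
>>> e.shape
(37,)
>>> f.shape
(3, 3)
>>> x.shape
(5, 37, 23)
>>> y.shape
(5, 23)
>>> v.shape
(23, 5)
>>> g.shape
(3, 3)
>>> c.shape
(3, 37)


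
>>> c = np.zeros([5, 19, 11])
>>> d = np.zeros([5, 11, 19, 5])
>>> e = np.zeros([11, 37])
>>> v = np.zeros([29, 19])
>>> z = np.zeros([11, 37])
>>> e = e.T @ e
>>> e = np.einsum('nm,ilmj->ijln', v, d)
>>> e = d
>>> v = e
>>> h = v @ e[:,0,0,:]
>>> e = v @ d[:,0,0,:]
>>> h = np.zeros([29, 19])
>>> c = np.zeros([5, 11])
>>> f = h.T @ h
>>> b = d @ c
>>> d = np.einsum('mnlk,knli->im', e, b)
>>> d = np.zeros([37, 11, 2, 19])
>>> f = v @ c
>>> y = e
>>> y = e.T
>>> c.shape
(5, 11)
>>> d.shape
(37, 11, 2, 19)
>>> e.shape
(5, 11, 19, 5)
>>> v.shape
(5, 11, 19, 5)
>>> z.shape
(11, 37)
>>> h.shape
(29, 19)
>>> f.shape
(5, 11, 19, 11)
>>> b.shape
(5, 11, 19, 11)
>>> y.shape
(5, 19, 11, 5)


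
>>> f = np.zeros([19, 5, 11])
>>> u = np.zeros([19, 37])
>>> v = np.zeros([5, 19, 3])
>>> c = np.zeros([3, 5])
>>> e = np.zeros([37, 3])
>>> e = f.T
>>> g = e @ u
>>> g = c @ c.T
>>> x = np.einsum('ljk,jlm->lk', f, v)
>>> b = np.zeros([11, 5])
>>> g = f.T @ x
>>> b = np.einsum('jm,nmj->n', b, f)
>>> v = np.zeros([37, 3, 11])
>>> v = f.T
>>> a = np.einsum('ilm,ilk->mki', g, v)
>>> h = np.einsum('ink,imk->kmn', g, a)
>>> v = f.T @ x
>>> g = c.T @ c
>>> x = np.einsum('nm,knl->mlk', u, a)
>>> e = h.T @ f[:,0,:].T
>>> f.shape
(19, 5, 11)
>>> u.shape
(19, 37)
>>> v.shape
(11, 5, 11)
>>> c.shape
(3, 5)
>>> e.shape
(5, 19, 19)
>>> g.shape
(5, 5)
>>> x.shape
(37, 11, 11)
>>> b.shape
(19,)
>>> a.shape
(11, 19, 11)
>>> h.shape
(11, 19, 5)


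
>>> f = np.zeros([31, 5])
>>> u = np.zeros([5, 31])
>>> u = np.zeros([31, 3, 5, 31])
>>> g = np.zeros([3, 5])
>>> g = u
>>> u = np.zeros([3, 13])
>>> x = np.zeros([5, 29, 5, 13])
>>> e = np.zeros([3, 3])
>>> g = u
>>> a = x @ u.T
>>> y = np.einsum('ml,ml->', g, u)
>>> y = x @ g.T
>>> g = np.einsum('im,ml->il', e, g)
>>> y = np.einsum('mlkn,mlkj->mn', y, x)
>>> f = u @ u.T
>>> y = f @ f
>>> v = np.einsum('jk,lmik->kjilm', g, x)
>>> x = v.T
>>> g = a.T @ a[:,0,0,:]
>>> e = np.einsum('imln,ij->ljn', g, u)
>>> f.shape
(3, 3)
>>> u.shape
(3, 13)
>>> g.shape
(3, 5, 29, 3)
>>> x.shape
(29, 5, 5, 3, 13)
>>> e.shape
(29, 13, 3)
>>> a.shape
(5, 29, 5, 3)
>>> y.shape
(3, 3)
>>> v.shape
(13, 3, 5, 5, 29)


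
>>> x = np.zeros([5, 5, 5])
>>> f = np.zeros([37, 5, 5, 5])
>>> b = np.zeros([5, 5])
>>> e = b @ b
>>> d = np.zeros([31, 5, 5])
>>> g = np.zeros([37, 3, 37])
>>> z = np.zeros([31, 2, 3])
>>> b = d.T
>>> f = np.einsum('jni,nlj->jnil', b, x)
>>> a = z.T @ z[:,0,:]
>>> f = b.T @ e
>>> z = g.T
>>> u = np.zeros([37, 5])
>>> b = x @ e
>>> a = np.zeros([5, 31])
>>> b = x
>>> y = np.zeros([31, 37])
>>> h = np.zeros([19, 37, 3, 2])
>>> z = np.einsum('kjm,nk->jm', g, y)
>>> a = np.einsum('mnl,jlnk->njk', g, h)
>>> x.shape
(5, 5, 5)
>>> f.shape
(31, 5, 5)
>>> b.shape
(5, 5, 5)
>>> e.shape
(5, 5)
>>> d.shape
(31, 5, 5)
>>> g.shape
(37, 3, 37)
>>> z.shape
(3, 37)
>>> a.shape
(3, 19, 2)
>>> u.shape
(37, 5)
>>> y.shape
(31, 37)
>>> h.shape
(19, 37, 3, 2)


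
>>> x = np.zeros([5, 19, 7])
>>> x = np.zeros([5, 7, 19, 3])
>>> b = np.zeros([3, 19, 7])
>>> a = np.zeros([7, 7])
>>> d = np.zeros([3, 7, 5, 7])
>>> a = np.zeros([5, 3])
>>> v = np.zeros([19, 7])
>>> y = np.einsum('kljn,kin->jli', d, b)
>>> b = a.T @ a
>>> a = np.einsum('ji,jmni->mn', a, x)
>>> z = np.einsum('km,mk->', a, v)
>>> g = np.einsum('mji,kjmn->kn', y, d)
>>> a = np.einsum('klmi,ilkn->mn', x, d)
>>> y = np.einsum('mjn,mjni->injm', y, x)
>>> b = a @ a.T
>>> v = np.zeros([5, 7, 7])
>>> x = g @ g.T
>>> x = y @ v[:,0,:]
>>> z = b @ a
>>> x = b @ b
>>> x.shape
(19, 19)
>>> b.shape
(19, 19)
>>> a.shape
(19, 7)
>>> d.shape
(3, 7, 5, 7)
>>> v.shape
(5, 7, 7)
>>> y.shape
(3, 19, 7, 5)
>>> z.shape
(19, 7)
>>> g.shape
(3, 7)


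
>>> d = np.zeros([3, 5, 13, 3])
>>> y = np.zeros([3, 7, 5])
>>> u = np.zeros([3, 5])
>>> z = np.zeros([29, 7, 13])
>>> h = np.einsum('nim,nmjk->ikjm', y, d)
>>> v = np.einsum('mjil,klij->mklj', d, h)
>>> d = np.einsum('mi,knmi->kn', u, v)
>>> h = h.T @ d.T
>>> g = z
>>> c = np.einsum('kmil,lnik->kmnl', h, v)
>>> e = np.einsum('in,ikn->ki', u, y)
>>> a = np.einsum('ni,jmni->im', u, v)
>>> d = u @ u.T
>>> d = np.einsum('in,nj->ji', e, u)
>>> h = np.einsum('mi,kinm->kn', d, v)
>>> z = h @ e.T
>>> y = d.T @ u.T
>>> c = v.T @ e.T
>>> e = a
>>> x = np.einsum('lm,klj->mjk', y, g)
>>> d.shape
(5, 7)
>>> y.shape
(7, 3)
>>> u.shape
(3, 5)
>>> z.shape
(3, 7)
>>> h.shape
(3, 3)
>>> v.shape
(3, 7, 3, 5)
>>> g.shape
(29, 7, 13)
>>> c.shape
(5, 3, 7, 7)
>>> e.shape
(5, 7)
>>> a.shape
(5, 7)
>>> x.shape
(3, 13, 29)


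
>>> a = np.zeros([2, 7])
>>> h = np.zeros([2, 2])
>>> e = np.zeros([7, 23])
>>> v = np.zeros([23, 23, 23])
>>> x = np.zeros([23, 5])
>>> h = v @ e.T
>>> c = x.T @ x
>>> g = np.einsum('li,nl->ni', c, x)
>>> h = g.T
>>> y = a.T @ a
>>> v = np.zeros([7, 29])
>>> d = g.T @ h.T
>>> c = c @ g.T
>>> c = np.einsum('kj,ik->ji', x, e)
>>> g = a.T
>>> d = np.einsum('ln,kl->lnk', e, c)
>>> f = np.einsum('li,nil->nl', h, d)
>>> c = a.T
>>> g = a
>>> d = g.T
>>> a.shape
(2, 7)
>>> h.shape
(5, 23)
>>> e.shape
(7, 23)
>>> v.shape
(7, 29)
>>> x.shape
(23, 5)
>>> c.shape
(7, 2)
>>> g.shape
(2, 7)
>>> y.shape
(7, 7)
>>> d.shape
(7, 2)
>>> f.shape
(7, 5)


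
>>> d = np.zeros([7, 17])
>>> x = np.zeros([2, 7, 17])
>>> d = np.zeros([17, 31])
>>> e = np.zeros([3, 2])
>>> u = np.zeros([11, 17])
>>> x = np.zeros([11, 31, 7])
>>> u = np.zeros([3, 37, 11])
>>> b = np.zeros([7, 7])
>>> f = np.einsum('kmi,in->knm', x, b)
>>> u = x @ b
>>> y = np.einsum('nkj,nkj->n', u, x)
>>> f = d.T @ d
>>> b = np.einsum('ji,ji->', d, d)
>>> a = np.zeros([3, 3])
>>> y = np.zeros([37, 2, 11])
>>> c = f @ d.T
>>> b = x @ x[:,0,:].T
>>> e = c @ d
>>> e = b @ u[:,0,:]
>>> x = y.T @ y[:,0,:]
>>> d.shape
(17, 31)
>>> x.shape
(11, 2, 11)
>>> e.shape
(11, 31, 7)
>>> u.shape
(11, 31, 7)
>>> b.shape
(11, 31, 11)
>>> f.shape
(31, 31)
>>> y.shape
(37, 2, 11)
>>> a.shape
(3, 3)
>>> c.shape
(31, 17)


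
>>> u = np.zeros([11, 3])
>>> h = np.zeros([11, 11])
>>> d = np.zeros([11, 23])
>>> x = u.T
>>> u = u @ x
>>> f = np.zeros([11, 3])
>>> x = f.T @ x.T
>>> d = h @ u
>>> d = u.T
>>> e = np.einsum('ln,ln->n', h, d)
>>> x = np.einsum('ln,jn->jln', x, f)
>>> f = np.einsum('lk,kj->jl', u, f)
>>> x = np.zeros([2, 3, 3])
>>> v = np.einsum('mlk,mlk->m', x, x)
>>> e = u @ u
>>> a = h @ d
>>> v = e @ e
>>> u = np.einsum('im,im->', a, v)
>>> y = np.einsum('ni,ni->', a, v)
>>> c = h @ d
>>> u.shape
()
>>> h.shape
(11, 11)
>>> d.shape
(11, 11)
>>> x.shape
(2, 3, 3)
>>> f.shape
(3, 11)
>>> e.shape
(11, 11)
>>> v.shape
(11, 11)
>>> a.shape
(11, 11)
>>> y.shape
()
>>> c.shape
(11, 11)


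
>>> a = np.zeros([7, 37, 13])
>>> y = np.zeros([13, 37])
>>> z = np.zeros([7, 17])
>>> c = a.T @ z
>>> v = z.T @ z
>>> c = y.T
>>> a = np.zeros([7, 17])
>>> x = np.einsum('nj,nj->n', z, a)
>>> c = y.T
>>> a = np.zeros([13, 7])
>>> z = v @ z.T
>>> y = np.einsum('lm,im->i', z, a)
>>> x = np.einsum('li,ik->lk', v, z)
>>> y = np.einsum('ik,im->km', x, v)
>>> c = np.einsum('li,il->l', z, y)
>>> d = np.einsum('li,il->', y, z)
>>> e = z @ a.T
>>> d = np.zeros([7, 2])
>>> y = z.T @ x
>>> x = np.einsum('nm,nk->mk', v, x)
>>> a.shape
(13, 7)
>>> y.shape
(7, 7)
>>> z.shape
(17, 7)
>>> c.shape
(17,)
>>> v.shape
(17, 17)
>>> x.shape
(17, 7)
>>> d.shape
(7, 2)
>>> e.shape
(17, 13)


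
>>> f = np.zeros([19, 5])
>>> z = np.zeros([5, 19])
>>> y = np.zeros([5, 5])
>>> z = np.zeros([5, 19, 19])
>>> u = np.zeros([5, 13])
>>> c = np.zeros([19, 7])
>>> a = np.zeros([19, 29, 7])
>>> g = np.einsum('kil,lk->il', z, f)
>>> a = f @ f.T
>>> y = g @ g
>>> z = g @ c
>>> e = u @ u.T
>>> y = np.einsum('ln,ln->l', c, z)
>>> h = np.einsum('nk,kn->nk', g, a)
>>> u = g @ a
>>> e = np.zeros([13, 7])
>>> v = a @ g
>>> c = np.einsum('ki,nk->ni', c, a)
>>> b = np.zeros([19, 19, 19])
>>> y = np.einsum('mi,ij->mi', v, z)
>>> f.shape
(19, 5)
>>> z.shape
(19, 7)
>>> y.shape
(19, 19)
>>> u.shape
(19, 19)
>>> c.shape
(19, 7)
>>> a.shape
(19, 19)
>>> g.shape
(19, 19)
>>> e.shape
(13, 7)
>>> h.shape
(19, 19)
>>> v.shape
(19, 19)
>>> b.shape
(19, 19, 19)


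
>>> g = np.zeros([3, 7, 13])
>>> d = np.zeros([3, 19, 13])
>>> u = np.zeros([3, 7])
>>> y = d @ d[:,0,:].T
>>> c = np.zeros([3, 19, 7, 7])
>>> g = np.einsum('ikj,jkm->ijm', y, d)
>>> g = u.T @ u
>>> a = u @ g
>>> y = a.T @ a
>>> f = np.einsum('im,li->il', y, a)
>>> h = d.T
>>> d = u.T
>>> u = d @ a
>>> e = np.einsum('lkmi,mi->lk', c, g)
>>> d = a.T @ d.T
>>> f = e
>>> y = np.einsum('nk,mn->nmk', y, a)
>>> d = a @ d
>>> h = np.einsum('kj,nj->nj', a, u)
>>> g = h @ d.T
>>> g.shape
(7, 3)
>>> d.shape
(3, 7)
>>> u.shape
(7, 7)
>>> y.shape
(7, 3, 7)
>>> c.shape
(3, 19, 7, 7)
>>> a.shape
(3, 7)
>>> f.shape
(3, 19)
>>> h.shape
(7, 7)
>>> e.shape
(3, 19)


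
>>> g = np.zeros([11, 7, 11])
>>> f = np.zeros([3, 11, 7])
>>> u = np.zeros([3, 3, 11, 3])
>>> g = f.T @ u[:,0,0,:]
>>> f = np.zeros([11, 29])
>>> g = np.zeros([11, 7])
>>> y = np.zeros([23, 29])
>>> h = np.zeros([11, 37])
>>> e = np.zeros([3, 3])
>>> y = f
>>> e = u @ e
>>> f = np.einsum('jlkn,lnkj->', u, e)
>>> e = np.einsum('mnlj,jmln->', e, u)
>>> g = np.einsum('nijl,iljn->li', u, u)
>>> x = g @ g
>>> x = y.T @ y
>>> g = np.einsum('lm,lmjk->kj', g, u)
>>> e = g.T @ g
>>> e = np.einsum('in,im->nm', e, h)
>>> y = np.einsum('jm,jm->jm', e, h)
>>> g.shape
(3, 11)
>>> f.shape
()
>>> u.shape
(3, 3, 11, 3)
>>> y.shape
(11, 37)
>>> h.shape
(11, 37)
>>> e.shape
(11, 37)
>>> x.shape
(29, 29)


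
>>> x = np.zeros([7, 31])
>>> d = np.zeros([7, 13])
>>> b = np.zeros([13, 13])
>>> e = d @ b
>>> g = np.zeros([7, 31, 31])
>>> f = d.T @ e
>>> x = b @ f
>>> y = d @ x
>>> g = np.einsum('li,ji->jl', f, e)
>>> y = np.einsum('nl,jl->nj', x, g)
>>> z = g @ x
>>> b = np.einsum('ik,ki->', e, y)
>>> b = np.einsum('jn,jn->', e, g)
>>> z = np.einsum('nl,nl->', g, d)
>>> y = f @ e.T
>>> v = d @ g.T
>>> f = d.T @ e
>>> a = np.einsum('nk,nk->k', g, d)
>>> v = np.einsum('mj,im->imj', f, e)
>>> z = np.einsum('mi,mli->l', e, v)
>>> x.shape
(13, 13)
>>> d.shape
(7, 13)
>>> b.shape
()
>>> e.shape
(7, 13)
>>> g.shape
(7, 13)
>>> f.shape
(13, 13)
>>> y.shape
(13, 7)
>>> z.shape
(13,)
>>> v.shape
(7, 13, 13)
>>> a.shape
(13,)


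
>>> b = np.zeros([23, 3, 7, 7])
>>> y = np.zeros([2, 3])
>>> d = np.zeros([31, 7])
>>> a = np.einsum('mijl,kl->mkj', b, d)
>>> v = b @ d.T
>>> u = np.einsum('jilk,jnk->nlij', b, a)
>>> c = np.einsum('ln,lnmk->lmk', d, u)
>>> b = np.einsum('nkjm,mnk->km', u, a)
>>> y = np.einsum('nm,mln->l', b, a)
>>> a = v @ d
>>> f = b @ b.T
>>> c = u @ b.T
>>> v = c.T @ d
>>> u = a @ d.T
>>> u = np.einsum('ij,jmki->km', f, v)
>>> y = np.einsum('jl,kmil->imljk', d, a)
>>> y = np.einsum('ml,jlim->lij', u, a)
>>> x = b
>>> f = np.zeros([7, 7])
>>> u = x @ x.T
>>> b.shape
(7, 23)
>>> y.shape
(3, 7, 23)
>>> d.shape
(31, 7)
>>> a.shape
(23, 3, 7, 7)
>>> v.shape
(7, 3, 7, 7)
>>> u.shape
(7, 7)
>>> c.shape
(31, 7, 3, 7)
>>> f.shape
(7, 7)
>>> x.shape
(7, 23)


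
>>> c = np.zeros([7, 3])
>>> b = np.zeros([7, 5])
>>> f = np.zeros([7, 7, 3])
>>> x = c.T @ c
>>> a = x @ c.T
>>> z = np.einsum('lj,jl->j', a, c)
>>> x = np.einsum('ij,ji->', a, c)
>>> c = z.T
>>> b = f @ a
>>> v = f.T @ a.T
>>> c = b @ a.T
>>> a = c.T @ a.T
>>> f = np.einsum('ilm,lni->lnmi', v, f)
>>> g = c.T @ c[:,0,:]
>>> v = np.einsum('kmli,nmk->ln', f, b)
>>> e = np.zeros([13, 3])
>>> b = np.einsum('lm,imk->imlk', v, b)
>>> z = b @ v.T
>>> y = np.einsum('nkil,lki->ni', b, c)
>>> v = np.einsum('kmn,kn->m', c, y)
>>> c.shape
(7, 7, 3)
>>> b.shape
(7, 7, 3, 7)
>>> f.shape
(7, 7, 3, 3)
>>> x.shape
()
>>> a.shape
(3, 7, 3)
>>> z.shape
(7, 7, 3, 3)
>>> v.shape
(7,)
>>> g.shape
(3, 7, 3)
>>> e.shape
(13, 3)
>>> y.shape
(7, 3)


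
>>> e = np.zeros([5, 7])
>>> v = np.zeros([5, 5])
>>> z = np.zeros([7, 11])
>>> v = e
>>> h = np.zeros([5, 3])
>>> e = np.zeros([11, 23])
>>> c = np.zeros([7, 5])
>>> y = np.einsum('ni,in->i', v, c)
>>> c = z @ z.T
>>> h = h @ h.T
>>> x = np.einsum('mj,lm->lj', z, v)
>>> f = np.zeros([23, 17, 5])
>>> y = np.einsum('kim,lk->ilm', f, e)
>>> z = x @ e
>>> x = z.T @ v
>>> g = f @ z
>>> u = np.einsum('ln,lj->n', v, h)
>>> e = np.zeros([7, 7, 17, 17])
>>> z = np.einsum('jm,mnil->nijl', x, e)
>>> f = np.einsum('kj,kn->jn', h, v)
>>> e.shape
(7, 7, 17, 17)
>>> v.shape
(5, 7)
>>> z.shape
(7, 17, 23, 17)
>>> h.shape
(5, 5)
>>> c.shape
(7, 7)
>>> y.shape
(17, 11, 5)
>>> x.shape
(23, 7)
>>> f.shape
(5, 7)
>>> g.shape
(23, 17, 23)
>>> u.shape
(7,)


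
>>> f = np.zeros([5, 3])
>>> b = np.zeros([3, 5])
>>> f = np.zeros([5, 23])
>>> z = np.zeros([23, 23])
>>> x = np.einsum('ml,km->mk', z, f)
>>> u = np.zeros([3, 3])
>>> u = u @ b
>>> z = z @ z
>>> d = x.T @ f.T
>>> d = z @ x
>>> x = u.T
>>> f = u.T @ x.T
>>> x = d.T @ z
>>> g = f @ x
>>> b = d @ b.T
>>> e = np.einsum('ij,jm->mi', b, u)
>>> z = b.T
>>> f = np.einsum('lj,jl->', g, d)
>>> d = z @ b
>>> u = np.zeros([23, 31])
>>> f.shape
()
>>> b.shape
(23, 3)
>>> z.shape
(3, 23)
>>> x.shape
(5, 23)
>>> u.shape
(23, 31)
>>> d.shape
(3, 3)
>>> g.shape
(5, 23)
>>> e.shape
(5, 23)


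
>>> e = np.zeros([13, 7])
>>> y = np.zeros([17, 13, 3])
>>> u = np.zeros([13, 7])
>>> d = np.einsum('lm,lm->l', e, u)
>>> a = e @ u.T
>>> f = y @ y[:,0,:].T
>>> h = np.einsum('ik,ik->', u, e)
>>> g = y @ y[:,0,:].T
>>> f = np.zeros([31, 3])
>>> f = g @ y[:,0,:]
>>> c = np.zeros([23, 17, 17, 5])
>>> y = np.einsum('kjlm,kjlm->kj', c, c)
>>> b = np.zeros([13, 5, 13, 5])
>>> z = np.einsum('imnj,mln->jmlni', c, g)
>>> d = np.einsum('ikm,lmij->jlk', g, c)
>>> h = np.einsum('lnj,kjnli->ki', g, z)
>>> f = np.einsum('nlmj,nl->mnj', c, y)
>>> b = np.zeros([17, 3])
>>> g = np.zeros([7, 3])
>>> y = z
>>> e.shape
(13, 7)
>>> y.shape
(5, 17, 13, 17, 23)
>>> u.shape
(13, 7)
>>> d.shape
(5, 23, 13)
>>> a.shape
(13, 13)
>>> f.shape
(17, 23, 5)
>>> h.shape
(5, 23)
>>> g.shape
(7, 3)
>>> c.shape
(23, 17, 17, 5)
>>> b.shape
(17, 3)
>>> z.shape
(5, 17, 13, 17, 23)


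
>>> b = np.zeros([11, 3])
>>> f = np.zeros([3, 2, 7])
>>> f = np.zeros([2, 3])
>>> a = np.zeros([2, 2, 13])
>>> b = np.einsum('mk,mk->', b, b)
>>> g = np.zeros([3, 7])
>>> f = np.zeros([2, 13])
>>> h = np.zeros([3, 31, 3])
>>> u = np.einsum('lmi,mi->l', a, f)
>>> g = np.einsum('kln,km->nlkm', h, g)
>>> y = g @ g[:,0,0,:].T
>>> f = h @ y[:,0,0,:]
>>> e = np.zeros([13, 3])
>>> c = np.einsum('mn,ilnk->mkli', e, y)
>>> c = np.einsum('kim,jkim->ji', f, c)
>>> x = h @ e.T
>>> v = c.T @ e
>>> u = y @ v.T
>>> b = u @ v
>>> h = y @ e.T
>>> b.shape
(3, 31, 3, 3)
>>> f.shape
(3, 31, 3)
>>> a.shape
(2, 2, 13)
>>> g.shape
(3, 31, 3, 7)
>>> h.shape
(3, 31, 3, 13)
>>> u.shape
(3, 31, 3, 31)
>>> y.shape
(3, 31, 3, 3)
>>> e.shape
(13, 3)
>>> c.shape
(13, 31)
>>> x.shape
(3, 31, 13)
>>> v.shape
(31, 3)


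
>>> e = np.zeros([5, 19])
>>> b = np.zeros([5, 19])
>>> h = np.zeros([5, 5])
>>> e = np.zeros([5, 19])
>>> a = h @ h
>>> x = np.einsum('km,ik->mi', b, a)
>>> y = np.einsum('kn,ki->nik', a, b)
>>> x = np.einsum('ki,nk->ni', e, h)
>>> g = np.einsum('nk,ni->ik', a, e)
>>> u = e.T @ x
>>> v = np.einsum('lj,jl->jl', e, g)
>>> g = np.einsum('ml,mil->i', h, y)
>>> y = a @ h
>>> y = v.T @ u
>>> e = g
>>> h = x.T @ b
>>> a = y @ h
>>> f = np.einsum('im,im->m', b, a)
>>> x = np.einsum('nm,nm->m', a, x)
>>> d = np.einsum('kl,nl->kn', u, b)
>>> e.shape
(19,)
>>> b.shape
(5, 19)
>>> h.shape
(19, 19)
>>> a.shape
(5, 19)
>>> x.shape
(19,)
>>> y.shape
(5, 19)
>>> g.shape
(19,)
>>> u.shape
(19, 19)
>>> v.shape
(19, 5)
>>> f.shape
(19,)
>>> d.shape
(19, 5)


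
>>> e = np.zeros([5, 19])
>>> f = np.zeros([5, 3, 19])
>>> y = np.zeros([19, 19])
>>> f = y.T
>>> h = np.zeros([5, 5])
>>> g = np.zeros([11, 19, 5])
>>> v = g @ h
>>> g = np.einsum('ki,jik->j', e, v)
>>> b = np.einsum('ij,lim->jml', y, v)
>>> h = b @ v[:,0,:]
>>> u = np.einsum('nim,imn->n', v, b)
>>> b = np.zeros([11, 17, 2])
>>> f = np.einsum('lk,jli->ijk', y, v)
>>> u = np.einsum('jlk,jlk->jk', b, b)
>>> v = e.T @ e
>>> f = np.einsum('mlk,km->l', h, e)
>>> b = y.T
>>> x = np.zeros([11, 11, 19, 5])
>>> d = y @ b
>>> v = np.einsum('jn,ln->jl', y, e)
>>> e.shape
(5, 19)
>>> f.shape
(5,)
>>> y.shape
(19, 19)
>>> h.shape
(19, 5, 5)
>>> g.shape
(11,)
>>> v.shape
(19, 5)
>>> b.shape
(19, 19)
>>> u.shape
(11, 2)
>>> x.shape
(11, 11, 19, 5)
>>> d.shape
(19, 19)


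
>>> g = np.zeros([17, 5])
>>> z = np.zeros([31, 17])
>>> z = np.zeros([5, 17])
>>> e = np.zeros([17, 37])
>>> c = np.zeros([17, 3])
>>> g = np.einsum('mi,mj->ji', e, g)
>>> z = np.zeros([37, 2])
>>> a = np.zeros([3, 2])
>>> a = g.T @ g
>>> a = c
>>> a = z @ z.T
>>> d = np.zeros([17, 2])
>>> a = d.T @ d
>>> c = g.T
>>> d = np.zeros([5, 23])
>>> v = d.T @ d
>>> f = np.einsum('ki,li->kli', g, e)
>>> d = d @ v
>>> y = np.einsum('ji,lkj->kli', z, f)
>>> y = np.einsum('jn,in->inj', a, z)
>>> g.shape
(5, 37)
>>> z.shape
(37, 2)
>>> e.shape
(17, 37)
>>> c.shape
(37, 5)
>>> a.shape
(2, 2)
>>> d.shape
(5, 23)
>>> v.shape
(23, 23)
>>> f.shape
(5, 17, 37)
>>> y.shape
(37, 2, 2)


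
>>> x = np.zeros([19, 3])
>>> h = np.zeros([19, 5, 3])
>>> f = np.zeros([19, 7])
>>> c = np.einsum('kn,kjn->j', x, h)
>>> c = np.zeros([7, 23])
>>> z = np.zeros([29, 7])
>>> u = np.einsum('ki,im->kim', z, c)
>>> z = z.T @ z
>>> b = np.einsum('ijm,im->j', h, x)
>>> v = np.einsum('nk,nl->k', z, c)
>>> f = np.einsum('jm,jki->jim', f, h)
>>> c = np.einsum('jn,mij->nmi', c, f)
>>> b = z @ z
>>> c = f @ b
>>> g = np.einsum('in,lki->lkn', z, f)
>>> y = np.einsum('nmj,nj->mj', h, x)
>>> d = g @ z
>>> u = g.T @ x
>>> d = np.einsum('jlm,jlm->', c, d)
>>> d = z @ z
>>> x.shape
(19, 3)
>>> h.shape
(19, 5, 3)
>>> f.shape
(19, 3, 7)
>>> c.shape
(19, 3, 7)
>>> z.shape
(7, 7)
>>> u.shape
(7, 3, 3)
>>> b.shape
(7, 7)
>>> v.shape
(7,)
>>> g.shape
(19, 3, 7)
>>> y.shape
(5, 3)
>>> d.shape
(7, 7)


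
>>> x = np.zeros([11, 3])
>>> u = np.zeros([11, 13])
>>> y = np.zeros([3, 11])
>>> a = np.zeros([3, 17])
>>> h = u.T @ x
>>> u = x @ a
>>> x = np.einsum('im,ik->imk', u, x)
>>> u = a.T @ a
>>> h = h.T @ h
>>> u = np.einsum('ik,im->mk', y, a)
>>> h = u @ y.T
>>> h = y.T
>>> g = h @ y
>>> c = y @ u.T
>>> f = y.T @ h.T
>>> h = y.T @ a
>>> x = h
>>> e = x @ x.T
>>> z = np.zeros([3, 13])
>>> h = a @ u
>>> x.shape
(11, 17)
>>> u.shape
(17, 11)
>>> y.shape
(3, 11)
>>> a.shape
(3, 17)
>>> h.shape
(3, 11)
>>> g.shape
(11, 11)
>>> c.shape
(3, 17)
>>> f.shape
(11, 11)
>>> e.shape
(11, 11)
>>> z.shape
(3, 13)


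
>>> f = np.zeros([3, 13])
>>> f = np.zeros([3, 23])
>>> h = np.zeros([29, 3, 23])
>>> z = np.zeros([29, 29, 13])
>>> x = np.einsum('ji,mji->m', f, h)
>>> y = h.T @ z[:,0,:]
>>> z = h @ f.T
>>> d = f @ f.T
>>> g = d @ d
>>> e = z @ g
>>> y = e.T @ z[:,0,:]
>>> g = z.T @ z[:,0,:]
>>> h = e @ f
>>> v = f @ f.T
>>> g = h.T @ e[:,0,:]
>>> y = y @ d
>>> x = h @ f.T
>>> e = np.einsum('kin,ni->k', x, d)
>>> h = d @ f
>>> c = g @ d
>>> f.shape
(3, 23)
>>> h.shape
(3, 23)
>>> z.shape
(29, 3, 3)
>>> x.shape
(29, 3, 3)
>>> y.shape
(3, 3, 3)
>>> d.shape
(3, 3)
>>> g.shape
(23, 3, 3)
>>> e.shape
(29,)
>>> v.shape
(3, 3)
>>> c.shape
(23, 3, 3)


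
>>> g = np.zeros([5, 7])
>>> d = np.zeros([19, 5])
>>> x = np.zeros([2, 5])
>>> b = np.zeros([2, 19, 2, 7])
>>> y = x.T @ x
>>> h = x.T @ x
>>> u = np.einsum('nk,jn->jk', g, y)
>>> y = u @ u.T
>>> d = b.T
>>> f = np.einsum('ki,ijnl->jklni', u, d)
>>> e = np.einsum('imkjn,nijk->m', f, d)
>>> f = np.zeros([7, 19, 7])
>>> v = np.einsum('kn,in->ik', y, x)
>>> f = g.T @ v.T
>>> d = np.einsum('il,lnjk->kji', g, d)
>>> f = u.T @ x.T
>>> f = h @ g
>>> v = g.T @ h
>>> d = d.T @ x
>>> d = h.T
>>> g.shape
(5, 7)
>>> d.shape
(5, 5)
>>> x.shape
(2, 5)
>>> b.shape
(2, 19, 2, 7)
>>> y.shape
(5, 5)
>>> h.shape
(5, 5)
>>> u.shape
(5, 7)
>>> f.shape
(5, 7)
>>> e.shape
(5,)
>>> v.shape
(7, 5)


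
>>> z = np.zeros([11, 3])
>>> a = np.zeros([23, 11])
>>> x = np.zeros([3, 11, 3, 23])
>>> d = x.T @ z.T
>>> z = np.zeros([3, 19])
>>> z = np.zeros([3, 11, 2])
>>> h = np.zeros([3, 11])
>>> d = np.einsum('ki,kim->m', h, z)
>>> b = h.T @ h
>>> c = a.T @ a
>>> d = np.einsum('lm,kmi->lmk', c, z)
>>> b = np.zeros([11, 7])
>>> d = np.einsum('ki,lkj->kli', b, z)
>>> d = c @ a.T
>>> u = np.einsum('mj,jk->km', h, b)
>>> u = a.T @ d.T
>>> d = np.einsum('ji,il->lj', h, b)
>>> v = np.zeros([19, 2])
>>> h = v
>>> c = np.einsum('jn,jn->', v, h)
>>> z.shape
(3, 11, 2)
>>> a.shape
(23, 11)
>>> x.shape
(3, 11, 3, 23)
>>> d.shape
(7, 3)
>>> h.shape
(19, 2)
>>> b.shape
(11, 7)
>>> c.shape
()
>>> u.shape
(11, 11)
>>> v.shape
(19, 2)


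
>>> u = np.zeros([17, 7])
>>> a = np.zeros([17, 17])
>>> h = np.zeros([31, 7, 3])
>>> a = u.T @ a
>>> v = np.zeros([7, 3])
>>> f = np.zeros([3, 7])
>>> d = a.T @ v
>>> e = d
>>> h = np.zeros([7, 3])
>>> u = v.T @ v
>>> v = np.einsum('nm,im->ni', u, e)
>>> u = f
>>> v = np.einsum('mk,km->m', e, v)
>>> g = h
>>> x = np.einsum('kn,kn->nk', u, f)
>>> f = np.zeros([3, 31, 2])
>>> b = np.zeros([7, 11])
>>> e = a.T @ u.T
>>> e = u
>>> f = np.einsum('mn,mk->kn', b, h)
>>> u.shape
(3, 7)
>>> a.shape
(7, 17)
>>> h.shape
(7, 3)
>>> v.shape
(17,)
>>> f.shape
(3, 11)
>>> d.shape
(17, 3)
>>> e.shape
(3, 7)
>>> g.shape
(7, 3)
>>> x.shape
(7, 3)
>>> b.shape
(7, 11)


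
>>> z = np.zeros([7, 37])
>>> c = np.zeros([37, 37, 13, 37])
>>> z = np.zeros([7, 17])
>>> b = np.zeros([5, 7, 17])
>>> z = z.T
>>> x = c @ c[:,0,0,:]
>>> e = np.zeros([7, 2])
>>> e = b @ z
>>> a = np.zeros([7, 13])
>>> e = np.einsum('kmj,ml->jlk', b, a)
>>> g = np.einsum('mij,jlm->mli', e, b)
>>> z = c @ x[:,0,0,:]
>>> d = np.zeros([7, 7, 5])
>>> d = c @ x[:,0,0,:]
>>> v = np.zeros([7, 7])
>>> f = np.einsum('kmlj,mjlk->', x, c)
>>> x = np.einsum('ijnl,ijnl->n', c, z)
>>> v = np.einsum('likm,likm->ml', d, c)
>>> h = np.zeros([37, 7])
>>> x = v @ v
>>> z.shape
(37, 37, 13, 37)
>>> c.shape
(37, 37, 13, 37)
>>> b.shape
(5, 7, 17)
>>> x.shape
(37, 37)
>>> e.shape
(17, 13, 5)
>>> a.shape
(7, 13)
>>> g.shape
(17, 7, 13)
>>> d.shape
(37, 37, 13, 37)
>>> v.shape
(37, 37)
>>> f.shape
()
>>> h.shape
(37, 7)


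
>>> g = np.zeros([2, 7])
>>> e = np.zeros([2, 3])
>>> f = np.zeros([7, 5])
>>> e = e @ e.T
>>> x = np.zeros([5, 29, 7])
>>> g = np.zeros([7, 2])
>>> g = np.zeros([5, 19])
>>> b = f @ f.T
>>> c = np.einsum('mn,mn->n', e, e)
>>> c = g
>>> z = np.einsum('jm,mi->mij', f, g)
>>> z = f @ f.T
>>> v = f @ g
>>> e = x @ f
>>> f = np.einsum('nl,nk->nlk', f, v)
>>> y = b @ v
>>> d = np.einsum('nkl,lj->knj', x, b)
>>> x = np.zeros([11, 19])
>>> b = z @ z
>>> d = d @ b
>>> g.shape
(5, 19)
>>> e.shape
(5, 29, 5)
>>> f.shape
(7, 5, 19)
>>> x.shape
(11, 19)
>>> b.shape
(7, 7)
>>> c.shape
(5, 19)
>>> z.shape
(7, 7)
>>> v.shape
(7, 19)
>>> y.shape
(7, 19)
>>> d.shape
(29, 5, 7)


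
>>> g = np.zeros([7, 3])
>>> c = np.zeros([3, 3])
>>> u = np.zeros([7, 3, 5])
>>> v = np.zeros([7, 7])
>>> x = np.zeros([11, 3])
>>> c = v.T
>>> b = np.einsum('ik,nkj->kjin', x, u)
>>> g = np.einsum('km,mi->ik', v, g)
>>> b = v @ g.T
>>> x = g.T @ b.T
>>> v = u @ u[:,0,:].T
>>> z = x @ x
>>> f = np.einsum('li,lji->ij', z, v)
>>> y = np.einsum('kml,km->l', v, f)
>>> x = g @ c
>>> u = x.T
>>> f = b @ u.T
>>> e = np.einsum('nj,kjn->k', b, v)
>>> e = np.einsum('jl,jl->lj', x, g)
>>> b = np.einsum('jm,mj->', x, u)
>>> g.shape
(3, 7)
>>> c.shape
(7, 7)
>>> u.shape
(7, 3)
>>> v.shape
(7, 3, 7)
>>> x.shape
(3, 7)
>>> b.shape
()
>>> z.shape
(7, 7)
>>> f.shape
(7, 7)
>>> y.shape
(7,)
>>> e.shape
(7, 3)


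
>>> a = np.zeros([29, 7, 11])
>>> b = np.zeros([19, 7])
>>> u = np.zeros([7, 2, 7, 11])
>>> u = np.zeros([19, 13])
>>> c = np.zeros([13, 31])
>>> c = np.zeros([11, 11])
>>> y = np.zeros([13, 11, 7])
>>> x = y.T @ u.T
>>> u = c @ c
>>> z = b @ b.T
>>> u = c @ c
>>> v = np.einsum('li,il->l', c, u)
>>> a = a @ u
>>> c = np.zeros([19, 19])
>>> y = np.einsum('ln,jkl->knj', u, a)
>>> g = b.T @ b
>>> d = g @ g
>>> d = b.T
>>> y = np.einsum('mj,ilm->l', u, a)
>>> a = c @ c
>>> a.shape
(19, 19)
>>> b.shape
(19, 7)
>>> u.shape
(11, 11)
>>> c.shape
(19, 19)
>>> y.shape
(7,)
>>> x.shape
(7, 11, 19)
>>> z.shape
(19, 19)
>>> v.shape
(11,)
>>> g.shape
(7, 7)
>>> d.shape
(7, 19)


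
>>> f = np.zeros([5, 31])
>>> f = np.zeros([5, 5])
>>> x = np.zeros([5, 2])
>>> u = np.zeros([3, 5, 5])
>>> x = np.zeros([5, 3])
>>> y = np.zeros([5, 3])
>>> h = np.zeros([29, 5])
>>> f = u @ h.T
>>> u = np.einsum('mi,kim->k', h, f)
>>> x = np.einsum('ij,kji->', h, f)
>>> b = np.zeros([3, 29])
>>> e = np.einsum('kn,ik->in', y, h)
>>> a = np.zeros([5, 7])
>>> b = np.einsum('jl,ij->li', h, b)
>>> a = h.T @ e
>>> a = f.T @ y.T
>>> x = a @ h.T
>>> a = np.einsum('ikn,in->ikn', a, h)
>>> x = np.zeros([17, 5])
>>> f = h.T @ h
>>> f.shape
(5, 5)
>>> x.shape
(17, 5)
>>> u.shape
(3,)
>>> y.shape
(5, 3)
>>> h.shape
(29, 5)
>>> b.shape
(5, 3)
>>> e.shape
(29, 3)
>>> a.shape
(29, 5, 5)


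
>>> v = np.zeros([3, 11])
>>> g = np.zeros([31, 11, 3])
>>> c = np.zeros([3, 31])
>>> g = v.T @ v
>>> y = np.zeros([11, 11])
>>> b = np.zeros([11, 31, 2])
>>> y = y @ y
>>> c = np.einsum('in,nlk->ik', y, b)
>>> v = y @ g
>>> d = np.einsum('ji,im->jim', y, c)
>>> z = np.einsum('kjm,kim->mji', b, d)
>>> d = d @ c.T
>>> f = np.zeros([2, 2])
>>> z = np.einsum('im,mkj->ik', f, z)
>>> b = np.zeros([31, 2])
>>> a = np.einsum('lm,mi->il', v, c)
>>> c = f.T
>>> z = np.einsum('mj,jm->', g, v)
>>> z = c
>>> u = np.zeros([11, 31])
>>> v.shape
(11, 11)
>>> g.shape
(11, 11)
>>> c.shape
(2, 2)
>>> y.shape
(11, 11)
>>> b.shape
(31, 2)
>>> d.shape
(11, 11, 11)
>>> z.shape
(2, 2)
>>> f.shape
(2, 2)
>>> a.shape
(2, 11)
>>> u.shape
(11, 31)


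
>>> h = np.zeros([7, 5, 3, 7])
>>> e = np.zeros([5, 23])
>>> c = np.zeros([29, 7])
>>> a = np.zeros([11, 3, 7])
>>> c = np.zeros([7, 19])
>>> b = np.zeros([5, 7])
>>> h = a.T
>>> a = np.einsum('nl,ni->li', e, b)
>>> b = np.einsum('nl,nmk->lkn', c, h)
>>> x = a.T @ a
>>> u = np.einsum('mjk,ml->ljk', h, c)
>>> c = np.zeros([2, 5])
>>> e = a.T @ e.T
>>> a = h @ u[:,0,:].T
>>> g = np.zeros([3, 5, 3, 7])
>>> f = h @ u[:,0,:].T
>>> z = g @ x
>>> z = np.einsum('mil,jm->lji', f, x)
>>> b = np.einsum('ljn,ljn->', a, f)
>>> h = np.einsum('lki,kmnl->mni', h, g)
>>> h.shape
(5, 3, 11)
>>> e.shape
(7, 5)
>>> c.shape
(2, 5)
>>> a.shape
(7, 3, 19)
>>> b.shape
()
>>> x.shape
(7, 7)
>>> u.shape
(19, 3, 11)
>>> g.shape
(3, 5, 3, 7)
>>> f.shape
(7, 3, 19)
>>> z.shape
(19, 7, 3)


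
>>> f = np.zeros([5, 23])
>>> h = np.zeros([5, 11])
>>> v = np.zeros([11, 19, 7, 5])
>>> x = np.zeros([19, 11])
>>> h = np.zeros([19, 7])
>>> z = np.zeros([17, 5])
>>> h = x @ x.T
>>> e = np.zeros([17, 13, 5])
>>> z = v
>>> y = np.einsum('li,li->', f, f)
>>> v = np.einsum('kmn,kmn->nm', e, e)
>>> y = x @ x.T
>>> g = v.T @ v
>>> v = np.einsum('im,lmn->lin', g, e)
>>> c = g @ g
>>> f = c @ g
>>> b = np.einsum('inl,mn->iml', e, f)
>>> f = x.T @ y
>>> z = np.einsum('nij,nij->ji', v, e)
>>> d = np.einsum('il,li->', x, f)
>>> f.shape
(11, 19)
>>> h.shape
(19, 19)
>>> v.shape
(17, 13, 5)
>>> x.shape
(19, 11)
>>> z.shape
(5, 13)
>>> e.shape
(17, 13, 5)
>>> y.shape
(19, 19)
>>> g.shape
(13, 13)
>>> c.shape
(13, 13)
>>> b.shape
(17, 13, 5)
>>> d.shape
()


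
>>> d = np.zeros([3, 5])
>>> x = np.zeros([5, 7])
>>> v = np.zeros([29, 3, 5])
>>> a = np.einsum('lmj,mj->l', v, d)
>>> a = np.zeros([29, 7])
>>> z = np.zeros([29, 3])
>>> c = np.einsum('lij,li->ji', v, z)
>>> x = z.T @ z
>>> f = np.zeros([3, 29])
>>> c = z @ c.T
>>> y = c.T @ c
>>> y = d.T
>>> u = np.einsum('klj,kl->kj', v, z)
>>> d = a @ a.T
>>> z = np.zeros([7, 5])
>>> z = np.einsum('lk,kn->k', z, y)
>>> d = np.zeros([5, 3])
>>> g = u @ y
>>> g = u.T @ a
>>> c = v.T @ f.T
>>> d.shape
(5, 3)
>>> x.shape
(3, 3)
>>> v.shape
(29, 3, 5)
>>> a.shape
(29, 7)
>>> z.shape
(5,)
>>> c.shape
(5, 3, 3)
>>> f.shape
(3, 29)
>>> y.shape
(5, 3)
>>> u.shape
(29, 5)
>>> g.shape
(5, 7)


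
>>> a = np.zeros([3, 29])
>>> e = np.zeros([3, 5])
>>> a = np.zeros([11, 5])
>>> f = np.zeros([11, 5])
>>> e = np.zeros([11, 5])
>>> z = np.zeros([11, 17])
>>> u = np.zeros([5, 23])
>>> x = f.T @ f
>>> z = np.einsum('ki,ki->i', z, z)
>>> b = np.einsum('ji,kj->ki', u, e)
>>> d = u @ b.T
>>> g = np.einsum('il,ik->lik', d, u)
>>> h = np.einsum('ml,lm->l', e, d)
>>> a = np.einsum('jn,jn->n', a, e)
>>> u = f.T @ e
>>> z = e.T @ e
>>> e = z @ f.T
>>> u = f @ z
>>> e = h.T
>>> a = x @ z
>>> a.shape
(5, 5)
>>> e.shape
(5,)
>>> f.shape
(11, 5)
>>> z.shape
(5, 5)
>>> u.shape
(11, 5)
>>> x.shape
(5, 5)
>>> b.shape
(11, 23)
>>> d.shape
(5, 11)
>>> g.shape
(11, 5, 23)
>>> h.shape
(5,)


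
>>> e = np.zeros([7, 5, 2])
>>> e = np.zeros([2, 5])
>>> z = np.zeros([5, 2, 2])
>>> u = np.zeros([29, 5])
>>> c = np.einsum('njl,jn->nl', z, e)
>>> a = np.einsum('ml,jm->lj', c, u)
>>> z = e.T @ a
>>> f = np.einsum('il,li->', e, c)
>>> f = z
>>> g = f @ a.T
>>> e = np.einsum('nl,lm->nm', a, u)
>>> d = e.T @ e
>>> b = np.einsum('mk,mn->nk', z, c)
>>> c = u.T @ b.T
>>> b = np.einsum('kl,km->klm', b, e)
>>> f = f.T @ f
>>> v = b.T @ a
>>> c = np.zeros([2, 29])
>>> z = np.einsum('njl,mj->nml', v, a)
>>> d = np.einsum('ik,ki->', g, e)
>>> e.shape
(2, 5)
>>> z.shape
(5, 2, 29)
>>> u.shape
(29, 5)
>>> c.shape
(2, 29)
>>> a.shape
(2, 29)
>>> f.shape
(29, 29)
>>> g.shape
(5, 2)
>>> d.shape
()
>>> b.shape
(2, 29, 5)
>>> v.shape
(5, 29, 29)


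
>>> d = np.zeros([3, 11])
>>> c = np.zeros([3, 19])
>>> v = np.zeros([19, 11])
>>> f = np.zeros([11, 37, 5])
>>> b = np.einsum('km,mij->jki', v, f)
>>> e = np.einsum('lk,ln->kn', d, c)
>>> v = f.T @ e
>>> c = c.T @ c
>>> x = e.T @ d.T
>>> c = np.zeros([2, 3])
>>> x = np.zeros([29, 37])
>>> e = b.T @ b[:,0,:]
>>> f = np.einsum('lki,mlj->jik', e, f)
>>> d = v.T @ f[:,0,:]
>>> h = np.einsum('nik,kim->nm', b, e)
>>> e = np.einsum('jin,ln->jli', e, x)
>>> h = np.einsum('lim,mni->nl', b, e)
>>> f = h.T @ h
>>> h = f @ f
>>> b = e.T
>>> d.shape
(19, 37, 19)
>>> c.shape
(2, 3)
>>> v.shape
(5, 37, 19)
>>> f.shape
(5, 5)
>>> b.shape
(19, 29, 37)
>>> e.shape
(37, 29, 19)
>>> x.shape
(29, 37)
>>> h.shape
(5, 5)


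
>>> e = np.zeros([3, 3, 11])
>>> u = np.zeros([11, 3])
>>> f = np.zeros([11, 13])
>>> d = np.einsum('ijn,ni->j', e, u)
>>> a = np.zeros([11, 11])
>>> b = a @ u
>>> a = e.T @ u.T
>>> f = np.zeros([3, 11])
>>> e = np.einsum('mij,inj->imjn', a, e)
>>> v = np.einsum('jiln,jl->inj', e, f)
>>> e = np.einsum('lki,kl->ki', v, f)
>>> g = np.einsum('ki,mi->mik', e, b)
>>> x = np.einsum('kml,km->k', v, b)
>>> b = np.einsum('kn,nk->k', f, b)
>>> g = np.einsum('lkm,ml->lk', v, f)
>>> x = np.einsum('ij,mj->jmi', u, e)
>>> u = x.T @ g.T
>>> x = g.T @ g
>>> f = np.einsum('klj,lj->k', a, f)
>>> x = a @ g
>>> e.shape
(3, 3)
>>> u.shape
(11, 3, 11)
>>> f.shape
(11,)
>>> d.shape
(3,)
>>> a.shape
(11, 3, 11)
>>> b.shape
(3,)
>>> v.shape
(11, 3, 3)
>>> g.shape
(11, 3)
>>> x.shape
(11, 3, 3)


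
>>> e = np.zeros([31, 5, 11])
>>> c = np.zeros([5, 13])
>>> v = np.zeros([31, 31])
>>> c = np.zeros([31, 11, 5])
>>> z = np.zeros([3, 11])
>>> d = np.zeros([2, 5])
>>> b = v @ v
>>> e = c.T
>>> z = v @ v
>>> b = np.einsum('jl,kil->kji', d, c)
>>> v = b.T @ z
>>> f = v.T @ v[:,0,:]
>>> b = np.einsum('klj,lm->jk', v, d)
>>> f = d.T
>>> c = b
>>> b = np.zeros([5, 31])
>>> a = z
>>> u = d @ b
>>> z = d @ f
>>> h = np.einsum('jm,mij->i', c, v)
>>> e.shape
(5, 11, 31)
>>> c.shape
(31, 11)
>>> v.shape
(11, 2, 31)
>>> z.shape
(2, 2)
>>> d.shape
(2, 5)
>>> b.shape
(5, 31)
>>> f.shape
(5, 2)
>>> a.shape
(31, 31)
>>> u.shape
(2, 31)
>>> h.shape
(2,)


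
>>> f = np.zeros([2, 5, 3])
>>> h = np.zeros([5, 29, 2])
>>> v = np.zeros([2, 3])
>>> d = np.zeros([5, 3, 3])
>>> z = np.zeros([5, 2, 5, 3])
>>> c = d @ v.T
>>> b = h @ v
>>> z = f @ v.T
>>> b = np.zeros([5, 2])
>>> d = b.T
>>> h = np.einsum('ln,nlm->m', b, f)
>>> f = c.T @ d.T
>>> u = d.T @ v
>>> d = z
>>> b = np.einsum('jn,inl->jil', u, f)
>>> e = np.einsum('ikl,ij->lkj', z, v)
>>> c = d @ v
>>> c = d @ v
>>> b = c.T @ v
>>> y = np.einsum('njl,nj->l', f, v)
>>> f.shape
(2, 3, 2)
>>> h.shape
(3,)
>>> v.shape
(2, 3)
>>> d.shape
(2, 5, 2)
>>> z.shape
(2, 5, 2)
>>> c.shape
(2, 5, 3)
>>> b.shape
(3, 5, 3)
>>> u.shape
(5, 3)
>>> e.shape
(2, 5, 3)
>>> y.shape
(2,)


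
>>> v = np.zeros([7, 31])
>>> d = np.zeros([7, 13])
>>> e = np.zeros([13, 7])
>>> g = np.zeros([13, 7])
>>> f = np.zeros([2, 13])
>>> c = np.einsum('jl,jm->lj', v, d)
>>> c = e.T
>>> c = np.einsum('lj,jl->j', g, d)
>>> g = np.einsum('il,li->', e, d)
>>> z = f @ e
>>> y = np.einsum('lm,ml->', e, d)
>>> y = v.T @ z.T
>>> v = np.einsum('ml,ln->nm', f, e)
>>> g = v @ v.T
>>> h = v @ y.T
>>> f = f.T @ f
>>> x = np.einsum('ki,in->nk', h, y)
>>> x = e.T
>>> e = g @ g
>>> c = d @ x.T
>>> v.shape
(7, 2)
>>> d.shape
(7, 13)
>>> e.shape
(7, 7)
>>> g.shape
(7, 7)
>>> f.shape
(13, 13)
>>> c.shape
(7, 7)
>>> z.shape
(2, 7)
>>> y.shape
(31, 2)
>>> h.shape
(7, 31)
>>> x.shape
(7, 13)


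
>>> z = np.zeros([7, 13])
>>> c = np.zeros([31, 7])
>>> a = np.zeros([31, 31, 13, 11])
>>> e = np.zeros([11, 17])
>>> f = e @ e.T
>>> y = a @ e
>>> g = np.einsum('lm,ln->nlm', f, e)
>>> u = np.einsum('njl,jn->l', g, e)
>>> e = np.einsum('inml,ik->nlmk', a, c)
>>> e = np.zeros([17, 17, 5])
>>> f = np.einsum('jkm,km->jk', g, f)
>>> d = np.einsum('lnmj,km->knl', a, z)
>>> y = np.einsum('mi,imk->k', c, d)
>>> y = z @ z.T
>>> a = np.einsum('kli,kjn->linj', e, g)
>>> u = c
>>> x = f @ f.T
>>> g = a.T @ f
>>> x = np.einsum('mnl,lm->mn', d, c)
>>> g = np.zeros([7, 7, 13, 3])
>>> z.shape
(7, 13)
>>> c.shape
(31, 7)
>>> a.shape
(17, 5, 11, 11)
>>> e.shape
(17, 17, 5)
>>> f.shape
(17, 11)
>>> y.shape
(7, 7)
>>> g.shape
(7, 7, 13, 3)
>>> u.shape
(31, 7)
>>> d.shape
(7, 31, 31)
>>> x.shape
(7, 31)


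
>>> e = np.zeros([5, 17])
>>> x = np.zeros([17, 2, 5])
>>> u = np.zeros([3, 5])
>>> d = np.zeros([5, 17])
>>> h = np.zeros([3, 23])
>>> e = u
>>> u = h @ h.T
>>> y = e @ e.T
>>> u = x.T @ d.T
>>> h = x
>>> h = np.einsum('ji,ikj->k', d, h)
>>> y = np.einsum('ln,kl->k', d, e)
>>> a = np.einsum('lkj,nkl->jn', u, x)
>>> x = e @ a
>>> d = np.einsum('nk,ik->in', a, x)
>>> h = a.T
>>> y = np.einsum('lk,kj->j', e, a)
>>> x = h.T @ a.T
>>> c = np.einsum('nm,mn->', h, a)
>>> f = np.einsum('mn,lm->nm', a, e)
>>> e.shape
(3, 5)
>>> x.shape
(5, 5)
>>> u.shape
(5, 2, 5)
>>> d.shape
(3, 5)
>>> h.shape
(17, 5)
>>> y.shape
(17,)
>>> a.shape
(5, 17)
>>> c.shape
()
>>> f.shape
(17, 5)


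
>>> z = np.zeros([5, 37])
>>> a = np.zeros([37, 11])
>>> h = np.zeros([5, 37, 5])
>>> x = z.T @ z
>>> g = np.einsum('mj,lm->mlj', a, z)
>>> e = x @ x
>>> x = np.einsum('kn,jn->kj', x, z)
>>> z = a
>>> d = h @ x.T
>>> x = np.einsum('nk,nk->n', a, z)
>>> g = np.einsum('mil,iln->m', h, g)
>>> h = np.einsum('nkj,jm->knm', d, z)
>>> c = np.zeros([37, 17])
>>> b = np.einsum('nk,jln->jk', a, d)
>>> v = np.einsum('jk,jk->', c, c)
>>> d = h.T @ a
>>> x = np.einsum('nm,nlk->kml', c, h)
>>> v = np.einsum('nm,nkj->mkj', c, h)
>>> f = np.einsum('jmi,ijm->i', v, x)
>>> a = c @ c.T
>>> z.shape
(37, 11)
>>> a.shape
(37, 37)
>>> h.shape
(37, 5, 11)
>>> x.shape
(11, 17, 5)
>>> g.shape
(5,)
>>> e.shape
(37, 37)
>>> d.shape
(11, 5, 11)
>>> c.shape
(37, 17)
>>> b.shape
(5, 11)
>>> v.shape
(17, 5, 11)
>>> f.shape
(11,)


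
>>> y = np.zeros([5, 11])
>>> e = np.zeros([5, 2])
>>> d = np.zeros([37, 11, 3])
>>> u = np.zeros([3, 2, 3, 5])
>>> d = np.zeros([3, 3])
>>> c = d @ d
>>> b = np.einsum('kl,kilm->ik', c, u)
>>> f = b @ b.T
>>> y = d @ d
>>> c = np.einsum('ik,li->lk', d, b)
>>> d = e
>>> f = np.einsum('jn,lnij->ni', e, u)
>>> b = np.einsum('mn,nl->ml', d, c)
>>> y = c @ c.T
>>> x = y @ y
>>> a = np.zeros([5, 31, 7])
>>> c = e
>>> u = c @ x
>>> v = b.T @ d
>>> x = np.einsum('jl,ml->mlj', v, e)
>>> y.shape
(2, 2)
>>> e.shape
(5, 2)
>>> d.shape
(5, 2)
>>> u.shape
(5, 2)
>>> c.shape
(5, 2)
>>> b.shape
(5, 3)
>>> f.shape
(2, 3)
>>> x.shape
(5, 2, 3)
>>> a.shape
(5, 31, 7)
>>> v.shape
(3, 2)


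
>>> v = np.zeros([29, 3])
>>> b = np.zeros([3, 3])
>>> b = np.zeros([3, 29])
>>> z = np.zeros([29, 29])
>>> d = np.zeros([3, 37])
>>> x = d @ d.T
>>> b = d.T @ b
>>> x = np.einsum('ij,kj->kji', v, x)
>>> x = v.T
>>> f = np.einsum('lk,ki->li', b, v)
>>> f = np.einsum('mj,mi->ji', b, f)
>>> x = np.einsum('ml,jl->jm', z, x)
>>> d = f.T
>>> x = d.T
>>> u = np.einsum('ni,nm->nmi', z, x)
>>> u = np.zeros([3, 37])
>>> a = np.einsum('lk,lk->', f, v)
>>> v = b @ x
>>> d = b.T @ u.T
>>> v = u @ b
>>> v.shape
(3, 29)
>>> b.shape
(37, 29)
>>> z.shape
(29, 29)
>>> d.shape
(29, 3)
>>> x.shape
(29, 3)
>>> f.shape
(29, 3)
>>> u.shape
(3, 37)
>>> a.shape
()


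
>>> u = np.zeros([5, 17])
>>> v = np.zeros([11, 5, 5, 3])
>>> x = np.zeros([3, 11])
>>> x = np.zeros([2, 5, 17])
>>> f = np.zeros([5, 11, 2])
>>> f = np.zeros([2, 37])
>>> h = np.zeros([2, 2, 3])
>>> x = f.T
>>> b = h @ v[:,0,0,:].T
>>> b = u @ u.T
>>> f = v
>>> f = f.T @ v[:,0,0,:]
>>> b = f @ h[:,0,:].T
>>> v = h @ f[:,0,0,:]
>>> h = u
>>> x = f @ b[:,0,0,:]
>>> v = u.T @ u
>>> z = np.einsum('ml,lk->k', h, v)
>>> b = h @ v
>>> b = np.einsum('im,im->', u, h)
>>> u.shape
(5, 17)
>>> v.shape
(17, 17)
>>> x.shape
(3, 5, 5, 2)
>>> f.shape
(3, 5, 5, 3)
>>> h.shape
(5, 17)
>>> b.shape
()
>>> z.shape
(17,)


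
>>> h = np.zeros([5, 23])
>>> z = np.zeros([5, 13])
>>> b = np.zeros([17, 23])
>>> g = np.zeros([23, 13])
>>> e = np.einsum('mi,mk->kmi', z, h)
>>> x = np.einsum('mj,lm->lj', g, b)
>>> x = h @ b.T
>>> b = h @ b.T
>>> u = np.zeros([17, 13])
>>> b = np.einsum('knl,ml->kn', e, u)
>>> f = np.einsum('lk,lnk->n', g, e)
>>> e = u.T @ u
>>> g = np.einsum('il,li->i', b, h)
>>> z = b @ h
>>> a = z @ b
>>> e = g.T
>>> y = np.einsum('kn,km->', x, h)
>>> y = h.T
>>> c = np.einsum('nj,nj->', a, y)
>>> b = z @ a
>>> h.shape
(5, 23)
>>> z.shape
(23, 23)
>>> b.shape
(23, 5)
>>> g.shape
(23,)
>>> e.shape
(23,)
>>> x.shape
(5, 17)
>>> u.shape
(17, 13)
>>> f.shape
(5,)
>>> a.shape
(23, 5)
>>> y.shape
(23, 5)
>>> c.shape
()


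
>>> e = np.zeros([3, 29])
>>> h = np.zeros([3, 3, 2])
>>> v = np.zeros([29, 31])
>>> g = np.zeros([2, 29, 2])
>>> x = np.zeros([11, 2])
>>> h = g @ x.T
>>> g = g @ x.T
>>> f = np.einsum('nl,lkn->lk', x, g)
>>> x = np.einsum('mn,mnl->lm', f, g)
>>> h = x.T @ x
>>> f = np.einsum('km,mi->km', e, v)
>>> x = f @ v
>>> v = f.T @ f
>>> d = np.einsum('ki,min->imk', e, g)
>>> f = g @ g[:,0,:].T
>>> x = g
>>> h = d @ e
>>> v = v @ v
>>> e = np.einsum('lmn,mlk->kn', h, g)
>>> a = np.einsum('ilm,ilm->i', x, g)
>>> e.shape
(11, 29)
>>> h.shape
(29, 2, 29)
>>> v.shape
(29, 29)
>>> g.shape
(2, 29, 11)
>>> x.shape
(2, 29, 11)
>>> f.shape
(2, 29, 2)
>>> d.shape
(29, 2, 3)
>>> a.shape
(2,)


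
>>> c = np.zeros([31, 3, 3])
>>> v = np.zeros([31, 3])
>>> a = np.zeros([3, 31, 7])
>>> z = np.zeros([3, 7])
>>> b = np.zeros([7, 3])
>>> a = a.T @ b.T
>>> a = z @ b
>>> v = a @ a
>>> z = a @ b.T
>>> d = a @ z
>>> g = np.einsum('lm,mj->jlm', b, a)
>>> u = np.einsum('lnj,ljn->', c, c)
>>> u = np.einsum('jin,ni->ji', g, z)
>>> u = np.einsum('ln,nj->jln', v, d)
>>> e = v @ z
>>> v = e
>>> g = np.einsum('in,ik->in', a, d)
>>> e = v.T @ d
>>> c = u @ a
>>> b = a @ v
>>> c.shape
(7, 3, 3)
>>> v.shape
(3, 7)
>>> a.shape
(3, 3)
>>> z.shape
(3, 7)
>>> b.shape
(3, 7)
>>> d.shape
(3, 7)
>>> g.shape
(3, 3)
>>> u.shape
(7, 3, 3)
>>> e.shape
(7, 7)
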